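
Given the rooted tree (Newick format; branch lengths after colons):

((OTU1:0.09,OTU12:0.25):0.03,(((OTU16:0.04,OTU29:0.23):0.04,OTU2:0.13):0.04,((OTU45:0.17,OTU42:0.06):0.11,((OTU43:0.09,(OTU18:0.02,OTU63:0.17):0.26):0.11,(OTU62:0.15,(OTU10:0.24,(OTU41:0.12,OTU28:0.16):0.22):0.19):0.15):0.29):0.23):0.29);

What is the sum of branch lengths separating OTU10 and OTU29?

1.41

The path runs OTU10 → … → MRCA → … → OTU29; the MRCA is the node subtending (((OTU16,OTU29),OTU2),((OTU45,OTU42),((OTU43,(OTU18,OTU63)),(OTU62,(OTU10,(OTU41,OTU28)))))).
Branch lengths along that path: 0.24 + 0.19 + 0.15 + 0.29 + 0.23 + 0.04 + 0.04 + 0.23 = 1.41.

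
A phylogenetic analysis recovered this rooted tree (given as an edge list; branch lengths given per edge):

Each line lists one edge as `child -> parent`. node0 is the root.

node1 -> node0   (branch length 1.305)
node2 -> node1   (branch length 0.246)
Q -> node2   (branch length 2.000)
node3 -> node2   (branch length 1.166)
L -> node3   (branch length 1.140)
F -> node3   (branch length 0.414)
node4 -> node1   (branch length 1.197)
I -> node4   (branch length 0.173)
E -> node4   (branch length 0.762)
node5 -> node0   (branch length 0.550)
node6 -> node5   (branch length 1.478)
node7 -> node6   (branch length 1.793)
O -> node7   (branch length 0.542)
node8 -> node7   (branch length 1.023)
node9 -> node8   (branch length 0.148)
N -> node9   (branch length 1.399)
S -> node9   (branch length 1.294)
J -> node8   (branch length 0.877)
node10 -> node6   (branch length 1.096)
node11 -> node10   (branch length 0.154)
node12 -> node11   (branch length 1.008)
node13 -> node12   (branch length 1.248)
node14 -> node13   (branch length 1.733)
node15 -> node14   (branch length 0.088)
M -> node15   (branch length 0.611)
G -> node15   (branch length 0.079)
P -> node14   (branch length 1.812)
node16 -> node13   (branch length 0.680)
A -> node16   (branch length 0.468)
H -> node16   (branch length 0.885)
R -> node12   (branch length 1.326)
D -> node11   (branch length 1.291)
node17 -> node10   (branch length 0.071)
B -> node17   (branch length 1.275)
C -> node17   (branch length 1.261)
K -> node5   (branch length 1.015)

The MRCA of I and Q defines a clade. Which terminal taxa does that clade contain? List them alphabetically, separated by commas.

Tracing I: it sits inside (I,E).
Tracing Q: it sits inside (Q,(L,F)).
The smallest clade enclosing both is ((Q,(L,F)),(I,E)); the answer is its 5 terminal taxa in alphabetical order.

E, F, I, L, Q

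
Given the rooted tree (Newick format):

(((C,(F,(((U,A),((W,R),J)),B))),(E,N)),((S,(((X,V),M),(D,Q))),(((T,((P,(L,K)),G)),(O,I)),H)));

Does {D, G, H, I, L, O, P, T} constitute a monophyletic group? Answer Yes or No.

No

The MRCA of the listed taxa subtends ((S,(((X,V),M),(D,Q))),(((T,((P,(L,K)),G)),(O,I)),H)).
That clade also contains K, M, Q, S, V, X, which are not in the proposed group, so the group is not monophyletic.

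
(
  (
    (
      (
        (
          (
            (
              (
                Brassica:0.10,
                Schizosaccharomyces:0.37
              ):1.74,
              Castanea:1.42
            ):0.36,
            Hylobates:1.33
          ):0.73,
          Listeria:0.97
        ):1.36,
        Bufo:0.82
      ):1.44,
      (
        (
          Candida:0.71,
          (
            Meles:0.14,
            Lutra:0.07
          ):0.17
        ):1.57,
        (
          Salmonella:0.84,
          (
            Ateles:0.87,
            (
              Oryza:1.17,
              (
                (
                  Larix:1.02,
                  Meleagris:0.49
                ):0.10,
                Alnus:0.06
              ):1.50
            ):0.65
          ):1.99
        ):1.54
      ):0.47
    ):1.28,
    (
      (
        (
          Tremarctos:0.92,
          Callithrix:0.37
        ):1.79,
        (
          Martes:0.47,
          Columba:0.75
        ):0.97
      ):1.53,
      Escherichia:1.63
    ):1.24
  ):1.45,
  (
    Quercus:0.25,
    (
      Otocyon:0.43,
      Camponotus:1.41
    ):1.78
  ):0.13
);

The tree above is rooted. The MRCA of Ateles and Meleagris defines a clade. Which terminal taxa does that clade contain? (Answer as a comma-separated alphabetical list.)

Tracing Ateles: it sits inside (Ateles,(Oryza,((Larix,Meleagris),Alnus))).
Tracing Meleagris: it sits inside (Larix,Meleagris).
The smallest clade enclosing both is (Ateles,(Oryza,((Larix,Meleagris),Alnus))); the answer is its 5 terminal taxa in alphabetical order.

Alnus, Ateles, Larix, Meleagris, Oryza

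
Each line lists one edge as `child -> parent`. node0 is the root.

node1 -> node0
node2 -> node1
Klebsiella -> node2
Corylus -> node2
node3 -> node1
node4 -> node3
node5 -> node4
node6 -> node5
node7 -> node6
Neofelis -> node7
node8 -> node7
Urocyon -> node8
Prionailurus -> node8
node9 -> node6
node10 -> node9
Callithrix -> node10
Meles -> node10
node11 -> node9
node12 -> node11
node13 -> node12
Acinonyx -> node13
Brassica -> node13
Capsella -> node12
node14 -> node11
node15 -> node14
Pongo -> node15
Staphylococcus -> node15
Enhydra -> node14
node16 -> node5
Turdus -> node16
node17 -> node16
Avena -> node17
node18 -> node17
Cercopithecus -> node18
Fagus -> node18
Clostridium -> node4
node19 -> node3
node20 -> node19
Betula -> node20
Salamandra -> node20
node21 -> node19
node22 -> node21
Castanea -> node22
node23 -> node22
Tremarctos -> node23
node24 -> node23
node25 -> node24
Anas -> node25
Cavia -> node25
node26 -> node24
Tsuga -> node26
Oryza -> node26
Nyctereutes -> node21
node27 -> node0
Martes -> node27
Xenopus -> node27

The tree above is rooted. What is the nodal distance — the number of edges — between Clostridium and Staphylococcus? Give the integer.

The MRCA of Clostridium and Staphylococcus is the node subtending ((((Neofelis,(Urocyon,Prionailurus)),((Callithrix,Meles),(((Acinonyx,Brassica),Capsella),((Pongo,Staphylococcus),Enhydra)))),(Turdus,(Avena,(Cercopithecus,Fagus)))),Clostridium).
From Clostridium up to that node: 1 branch. From Staphylococcus up to the same node: 7 branches. Total: 1 + 7 = 8.

8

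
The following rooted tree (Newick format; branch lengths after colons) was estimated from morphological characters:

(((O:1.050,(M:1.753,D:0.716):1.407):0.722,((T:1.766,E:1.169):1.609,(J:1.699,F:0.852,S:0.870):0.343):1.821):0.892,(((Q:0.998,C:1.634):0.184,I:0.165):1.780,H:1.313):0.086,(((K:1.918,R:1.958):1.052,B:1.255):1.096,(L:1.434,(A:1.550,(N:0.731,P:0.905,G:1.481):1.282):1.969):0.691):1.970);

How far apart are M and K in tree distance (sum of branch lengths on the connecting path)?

10.810

The path runs M → … → MRCA → … → K; the MRCA is the root of the tree.
Branch lengths along that path: 1.753 + 1.407 + 0.722 + 0.892 + 1.970 + 1.096 + 1.052 + 1.918 = 10.810.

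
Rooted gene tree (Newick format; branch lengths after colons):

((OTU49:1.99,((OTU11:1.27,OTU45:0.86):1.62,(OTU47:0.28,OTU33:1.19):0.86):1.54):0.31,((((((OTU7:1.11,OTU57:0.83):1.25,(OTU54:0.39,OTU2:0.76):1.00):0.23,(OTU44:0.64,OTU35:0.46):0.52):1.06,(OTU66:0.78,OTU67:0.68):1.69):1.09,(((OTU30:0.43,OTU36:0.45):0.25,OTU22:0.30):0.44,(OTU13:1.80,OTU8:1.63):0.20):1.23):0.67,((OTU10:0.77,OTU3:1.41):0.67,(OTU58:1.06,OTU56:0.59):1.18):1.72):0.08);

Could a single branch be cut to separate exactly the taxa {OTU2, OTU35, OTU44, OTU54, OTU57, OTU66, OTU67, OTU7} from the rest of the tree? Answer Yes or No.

The most recent common ancestor of these taxa subtends ((((OTU7,OTU57),(OTU54,OTU2)),(OTU44,OTU35)),(OTU66,OTU67)).
That clade has exactly 8 tips — every listed taxon and nothing else — so the group is monophyletic.

Yes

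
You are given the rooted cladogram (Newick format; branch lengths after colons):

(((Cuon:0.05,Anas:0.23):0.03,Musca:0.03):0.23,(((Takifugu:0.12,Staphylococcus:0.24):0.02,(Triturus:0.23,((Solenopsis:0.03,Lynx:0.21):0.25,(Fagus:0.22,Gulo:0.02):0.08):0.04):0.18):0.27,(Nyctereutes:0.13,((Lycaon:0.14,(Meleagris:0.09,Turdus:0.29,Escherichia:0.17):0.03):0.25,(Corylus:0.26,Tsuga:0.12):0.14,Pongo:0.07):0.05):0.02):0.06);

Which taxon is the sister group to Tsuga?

Corylus

Tsuga attaches to the tree at the node subtending (Corylus,Tsuga).
The other lineage descending from that same node — the sister group — is the single tip Corylus.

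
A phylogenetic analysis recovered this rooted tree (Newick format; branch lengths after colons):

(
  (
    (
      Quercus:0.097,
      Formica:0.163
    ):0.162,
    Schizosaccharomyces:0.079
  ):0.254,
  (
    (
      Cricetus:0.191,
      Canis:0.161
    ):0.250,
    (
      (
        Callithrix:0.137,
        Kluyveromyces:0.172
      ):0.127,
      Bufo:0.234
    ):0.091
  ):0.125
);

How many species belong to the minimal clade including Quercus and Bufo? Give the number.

The MRCA of Quercus and Bufo is the root, so the clade is the entire tree.
That clade contains 8 terminal taxa: Bufo, Callithrix, Canis, Cricetus, Formica, Kluyveromyces, Quercus, Schizosaccharomyces.

8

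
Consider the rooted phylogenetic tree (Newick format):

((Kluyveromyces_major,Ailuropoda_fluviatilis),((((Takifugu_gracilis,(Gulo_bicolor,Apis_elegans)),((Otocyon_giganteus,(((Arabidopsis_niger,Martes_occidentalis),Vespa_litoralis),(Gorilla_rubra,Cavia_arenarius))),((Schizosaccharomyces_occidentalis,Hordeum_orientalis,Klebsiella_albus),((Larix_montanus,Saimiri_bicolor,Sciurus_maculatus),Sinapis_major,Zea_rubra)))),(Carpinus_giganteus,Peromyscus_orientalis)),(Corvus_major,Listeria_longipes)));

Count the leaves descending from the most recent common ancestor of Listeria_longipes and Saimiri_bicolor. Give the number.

21

The MRCA of Listeria_longipes and Saimiri_bicolor is the node subtending ((((Takifugu_gracilis,(Gulo_bicolor,Apis_elegans)),((Otocyon_giganteus,(((Arabidopsis_niger,Martes_occidentalis),Vespa_litoralis),(Gorilla_rubra,Cavia_arenarius))),((Schizosaccharomyces_occidentalis,Hordeum_orientalis,Klebsiella_albus),((Larix_montanus,Saimiri_bicolor,Sciurus_maculatus),Sinapis_major,Zea_rubra)))),(Carpinus_giganteus,Peromyscus_orientalis)),(Corvus_major,Listeria_longipes)).
That clade contains 21 terminal taxa: Apis_elegans, Arabidopsis_niger, Carpinus_giganteus, Cavia_arenarius, Corvus_major, Gorilla_rubra, Gulo_bicolor, Hordeum_orientalis, Klebsiella_albus, Larix_montanus, Listeria_longipes, Martes_occidentalis, Otocyon_giganteus, Peromyscus_orientalis, Saimiri_bicolor, Schizosaccharomyces_occidentalis, Sciurus_maculatus, Sinapis_major, Takifugu_gracilis, Vespa_litoralis, Zea_rubra.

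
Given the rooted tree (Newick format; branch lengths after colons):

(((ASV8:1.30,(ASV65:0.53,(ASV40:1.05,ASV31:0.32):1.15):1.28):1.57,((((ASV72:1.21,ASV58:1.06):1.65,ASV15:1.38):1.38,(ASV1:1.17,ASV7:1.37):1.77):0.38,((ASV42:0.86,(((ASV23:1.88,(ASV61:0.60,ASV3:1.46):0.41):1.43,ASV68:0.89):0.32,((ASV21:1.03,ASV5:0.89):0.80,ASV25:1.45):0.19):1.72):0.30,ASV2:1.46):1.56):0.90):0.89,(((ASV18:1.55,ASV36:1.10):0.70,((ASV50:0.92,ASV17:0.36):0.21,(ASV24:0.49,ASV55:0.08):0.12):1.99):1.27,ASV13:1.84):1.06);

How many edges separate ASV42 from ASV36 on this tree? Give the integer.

The MRCA of ASV42 and ASV36 is the root of the tree.
From ASV42 up to that node: 5 branches. From ASV36 up to the same node: 4 branches. Total: 5 + 4 = 9.

9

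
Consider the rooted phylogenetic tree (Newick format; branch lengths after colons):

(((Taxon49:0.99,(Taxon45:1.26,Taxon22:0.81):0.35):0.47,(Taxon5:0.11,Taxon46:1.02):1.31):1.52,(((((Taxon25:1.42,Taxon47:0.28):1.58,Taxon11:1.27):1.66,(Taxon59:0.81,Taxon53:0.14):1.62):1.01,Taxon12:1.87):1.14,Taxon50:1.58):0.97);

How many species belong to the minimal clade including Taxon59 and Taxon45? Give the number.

12

The MRCA of Taxon59 and Taxon45 is the root, so the clade is the entire tree.
That clade contains 12 terminal taxa: Taxon11, Taxon12, Taxon22, Taxon25, Taxon45, Taxon46, Taxon47, Taxon49, Taxon5, Taxon50, Taxon53, Taxon59.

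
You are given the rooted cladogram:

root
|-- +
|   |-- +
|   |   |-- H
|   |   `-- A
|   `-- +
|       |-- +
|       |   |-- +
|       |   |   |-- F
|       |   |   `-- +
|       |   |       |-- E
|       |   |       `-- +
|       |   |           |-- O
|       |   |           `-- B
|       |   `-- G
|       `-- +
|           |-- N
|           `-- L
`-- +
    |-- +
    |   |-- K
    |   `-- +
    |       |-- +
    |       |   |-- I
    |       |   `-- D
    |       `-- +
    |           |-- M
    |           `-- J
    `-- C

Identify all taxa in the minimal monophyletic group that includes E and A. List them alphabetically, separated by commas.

Tracing E: it sits inside (E,(O,B)).
Tracing A: it sits inside (H,A).
The smallest clade enclosing both is ((H,A),(((F,(E,(O,B))),G),(N,L))); the answer is its 9 terminal taxa in alphabetical order.

A, B, E, F, G, H, L, N, O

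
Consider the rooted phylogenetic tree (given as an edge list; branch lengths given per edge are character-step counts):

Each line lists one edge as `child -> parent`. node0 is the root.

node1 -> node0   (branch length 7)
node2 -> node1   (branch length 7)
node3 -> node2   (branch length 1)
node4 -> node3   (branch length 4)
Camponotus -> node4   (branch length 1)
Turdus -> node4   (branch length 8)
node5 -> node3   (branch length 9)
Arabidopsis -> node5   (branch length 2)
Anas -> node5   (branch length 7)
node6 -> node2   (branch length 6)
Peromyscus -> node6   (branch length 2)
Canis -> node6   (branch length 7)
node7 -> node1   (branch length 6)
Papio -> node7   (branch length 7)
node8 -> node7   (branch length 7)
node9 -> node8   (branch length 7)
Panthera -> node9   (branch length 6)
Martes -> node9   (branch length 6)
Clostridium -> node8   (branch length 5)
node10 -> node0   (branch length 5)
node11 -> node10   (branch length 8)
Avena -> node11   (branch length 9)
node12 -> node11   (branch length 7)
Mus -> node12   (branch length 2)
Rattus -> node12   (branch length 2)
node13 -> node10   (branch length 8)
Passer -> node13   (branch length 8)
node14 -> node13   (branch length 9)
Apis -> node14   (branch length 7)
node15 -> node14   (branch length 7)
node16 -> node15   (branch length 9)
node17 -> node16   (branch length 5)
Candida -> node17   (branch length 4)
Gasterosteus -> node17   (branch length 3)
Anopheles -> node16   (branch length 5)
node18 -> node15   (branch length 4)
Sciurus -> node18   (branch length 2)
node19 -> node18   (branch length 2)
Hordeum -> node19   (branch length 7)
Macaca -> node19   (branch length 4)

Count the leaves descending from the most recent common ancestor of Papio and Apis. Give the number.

21

The MRCA of Papio and Apis is the root, so the clade is the entire tree.
That clade contains 21 terminal taxa: Anas, Anopheles, Apis, Arabidopsis, Avena, Camponotus, Candida, Canis, Clostridium, Gasterosteus, Hordeum, Macaca, Martes, Mus, Panthera, Papio, Passer, Peromyscus, Rattus, Sciurus, Turdus.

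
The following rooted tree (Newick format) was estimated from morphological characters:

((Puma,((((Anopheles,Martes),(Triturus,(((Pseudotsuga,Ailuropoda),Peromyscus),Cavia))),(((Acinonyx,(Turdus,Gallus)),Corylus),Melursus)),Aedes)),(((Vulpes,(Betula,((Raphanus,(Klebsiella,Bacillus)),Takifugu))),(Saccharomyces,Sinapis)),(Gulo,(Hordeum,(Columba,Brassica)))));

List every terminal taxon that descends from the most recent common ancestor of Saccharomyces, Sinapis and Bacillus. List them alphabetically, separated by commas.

Bacillus, Betula, Klebsiella, Raphanus, Saccharomyces, Sinapis, Takifugu, Vulpes

Tracing Saccharomyces: it sits inside (Saccharomyces,Sinapis).
Tracing Sinapis: it sits inside (Saccharomyces,Sinapis).
Tracing Bacillus: it sits inside (Klebsiella,Bacillus).
The smallest clade enclosing all 3 is ((Vulpes,(Betula,((Raphanus,(Klebsiella,Bacillus)),Takifugu))),(Saccharomyces,Sinapis)); the answer is its 8 terminal taxa in alphabetical order.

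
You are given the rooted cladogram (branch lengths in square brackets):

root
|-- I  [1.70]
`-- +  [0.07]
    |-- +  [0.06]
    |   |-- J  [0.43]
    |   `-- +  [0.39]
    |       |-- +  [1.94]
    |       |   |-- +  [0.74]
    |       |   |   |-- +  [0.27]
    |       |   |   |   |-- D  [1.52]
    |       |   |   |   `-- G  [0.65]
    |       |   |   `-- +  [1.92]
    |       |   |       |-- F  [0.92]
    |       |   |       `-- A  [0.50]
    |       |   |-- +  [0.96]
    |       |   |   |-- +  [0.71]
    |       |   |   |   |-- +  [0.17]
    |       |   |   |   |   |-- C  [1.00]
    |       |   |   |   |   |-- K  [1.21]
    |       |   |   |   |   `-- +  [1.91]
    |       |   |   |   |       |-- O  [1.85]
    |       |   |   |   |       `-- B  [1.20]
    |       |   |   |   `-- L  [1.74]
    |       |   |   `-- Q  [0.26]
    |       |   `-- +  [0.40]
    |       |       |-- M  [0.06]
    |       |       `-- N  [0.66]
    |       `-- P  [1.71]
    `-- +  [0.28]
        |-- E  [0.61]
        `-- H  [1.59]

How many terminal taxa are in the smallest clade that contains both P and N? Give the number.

13

The MRCA of P and N is the node subtending ((((D,G),(F,A)),(((C,K,(O,B)),L),Q),(M,N)),P).
That clade contains 13 terminal taxa: A, B, C, D, F, G, K, L, M, N, O, P, Q.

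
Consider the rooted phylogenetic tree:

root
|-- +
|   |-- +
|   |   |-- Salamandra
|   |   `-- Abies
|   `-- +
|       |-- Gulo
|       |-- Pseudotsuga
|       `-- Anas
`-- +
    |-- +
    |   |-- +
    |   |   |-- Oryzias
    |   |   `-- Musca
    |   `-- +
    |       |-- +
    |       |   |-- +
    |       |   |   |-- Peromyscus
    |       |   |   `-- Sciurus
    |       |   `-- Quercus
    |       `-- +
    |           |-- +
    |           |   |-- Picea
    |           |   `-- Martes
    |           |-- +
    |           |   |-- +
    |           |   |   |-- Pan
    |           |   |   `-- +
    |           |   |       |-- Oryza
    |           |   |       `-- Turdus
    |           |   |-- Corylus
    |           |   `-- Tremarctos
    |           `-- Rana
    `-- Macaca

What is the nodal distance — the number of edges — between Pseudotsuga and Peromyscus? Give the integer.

9

The MRCA of Pseudotsuga and Peromyscus is the root of the tree.
From Pseudotsuga up to that node: 3 branches. From Peromyscus up to the same node: 6 branches. Total: 3 + 6 = 9.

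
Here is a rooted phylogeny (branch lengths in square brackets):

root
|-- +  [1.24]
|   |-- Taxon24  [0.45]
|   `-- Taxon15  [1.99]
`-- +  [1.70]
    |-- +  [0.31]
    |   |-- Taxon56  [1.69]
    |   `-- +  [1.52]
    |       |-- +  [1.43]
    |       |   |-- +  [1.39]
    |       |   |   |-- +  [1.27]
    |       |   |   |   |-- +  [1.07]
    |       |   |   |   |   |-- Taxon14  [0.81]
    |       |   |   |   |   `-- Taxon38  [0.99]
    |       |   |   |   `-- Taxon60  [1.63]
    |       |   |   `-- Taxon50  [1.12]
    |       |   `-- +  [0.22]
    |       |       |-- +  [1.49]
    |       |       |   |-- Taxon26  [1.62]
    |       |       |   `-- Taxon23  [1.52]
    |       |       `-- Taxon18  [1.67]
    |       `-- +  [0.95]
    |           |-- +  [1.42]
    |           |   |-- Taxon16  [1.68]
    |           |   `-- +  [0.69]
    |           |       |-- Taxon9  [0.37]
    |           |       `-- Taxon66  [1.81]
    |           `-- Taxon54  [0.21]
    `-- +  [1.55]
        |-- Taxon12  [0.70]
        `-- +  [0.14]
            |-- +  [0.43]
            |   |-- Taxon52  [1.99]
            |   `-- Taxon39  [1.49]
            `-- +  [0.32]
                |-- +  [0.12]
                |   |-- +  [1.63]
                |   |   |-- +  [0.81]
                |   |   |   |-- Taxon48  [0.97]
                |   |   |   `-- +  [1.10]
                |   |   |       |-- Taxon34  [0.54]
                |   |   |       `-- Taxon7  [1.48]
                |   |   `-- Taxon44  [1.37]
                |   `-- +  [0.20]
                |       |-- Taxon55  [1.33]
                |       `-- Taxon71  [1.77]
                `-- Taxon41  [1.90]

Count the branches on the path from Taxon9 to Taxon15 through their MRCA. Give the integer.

9

The MRCA of Taxon9 and Taxon15 is the root of the tree.
From Taxon9 up to that node: 7 branches. From Taxon15 up to the same node: 2 branches. Total: 7 + 2 = 9.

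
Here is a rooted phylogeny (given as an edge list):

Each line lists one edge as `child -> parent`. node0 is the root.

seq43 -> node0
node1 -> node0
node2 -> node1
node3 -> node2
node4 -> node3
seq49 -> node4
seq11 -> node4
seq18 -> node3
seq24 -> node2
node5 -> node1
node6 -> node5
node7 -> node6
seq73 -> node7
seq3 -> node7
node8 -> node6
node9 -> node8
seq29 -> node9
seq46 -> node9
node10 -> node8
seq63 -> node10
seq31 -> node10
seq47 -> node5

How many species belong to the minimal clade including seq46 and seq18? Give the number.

11

The MRCA of seq46 and seq18 is the node subtending ((((seq49,seq11),seq18),seq24),(((seq73,seq3),((seq29,seq46),(seq63,seq31))),seq47)).
That clade contains 11 terminal taxa: seq11, seq18, seq24, seq29, seq3, seq31, seq46, seq47, seq49, seq63, seq73.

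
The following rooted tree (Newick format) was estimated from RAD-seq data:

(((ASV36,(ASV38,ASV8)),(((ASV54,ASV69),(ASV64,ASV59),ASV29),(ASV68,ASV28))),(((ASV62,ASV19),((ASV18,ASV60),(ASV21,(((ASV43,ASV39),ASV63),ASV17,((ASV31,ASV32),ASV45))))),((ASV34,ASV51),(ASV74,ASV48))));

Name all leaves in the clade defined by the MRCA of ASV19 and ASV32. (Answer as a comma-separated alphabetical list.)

ASV17, ASV18, ASV19, ASV21, ASV31, ASV32, ASV39, ASV43, ASV45, ASV60, ASV62, ASV63

Tracing ASV19: it sits inside (ASV62,ASV19).
Tracing ASV32: it sits inside (ASV31,ASV32).
The smallest clade enclosing both is ((ASV62,ASV19),((ASV18,ASV60),(ASV21,(((ASV43,ASV39),ASV63),ASV17,((ASV31,ASV32),ASV45))))); the answer is its 12 terminal taxa in alphabetical order.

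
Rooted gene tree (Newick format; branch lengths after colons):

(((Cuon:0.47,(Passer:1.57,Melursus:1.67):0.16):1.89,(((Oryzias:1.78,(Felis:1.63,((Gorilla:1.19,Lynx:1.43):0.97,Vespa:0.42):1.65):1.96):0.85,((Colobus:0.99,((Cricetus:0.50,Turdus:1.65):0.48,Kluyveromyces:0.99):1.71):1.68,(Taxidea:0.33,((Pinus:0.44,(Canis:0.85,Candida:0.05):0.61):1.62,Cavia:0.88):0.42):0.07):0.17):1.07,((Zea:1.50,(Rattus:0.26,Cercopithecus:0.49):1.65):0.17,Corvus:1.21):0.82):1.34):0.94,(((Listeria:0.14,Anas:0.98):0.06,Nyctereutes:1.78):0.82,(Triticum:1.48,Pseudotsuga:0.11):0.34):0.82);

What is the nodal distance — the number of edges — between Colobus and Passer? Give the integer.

The MRCA of Colobus and Passer is the node subtending ((Cuon,(Passer,Melursus)),(((Oryzias,(Felis,((Gorilla,Lynx),Vespa))),((Colobus,((Cricetus,Turdus),Kluyveromyces)),(Taxidea,((Pinus,(Canis,Candida)),Cavia)))),((Zea,(Rattus,Cercopithecus)),Corvus))).
From Colobus up to that node: 5 branches. From Passer up to the same node: 3 branches. Total: 5 + 3 = 8.

8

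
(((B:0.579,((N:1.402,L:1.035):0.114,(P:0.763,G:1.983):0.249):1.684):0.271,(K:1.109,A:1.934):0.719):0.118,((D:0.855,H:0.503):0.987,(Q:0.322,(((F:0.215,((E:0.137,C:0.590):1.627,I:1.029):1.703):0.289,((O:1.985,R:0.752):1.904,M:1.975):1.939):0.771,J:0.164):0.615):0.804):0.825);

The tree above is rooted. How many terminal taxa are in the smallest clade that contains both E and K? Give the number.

18

The MRCA of E and K is the root, so the clade is the entire tree.
That clade contains 18 terminal taxa: A, B, C, D, E, F, G, H, I, J, K, L, M, N, O, P, Q, R.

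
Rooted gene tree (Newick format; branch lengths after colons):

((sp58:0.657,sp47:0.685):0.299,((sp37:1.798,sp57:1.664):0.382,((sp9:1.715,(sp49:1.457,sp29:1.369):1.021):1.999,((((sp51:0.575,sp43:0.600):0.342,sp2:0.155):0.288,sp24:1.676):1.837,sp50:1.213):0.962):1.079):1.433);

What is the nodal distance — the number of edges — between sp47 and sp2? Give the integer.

8

The MRCA of sp47 and sp2 is the root of the tree.
From sp47 up to that node: 2 branches. From sp2 up to the same node: 6 branches. Total: 2 + 6 = 8.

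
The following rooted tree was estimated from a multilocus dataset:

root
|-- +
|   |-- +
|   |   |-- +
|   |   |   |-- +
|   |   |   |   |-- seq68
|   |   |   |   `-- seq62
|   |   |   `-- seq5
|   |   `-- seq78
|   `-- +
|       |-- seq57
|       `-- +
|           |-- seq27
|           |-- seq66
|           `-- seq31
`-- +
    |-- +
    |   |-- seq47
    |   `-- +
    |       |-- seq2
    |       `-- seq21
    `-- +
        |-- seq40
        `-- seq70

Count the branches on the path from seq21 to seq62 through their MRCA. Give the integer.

The MRCA of seq21 and seq62 is the root of the tree.
From seq21 up to that node: 4 branches. From seq62 up to the same node: 5 branches. Total: 4 + 5 = 9.

9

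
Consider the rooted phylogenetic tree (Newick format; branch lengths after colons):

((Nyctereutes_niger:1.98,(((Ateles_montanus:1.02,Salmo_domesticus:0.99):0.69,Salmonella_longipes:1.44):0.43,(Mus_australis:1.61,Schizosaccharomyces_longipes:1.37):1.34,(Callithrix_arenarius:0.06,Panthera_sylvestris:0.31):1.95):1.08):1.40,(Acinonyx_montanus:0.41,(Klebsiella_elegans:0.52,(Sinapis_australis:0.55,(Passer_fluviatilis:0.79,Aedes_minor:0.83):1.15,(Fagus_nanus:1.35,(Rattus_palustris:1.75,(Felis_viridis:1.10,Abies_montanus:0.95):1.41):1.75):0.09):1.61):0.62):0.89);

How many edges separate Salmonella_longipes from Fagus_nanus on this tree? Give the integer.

The MRCA of Salmonella_longipes and Fagus_nanus is the root of the tree.
From Salmonella_longipes up to that node: 4 branches. From Fagus_nanus up to the same node: 5 branches. Total: 4 + 5 = 9.

9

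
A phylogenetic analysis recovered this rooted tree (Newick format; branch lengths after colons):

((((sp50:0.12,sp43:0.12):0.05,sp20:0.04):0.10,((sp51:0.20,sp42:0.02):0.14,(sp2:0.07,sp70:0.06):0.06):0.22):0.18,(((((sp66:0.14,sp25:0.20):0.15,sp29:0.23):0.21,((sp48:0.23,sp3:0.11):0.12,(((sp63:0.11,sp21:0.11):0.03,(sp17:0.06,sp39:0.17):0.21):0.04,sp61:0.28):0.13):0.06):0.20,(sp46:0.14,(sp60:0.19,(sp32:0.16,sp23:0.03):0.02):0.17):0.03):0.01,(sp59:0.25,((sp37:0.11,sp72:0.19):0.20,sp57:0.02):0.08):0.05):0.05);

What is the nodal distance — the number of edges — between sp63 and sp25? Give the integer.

The MRCA of sp63 and sp25 is the node subtending (((sp66,sp25),sp29),((sp48,sp3),(((sp63,sp21),(sp17,sp39)),sp61))).
From sp63 up to that node: 5 branches. From sp25 up to the same node: 3 branches. Total: 5 + 3 = 8.

8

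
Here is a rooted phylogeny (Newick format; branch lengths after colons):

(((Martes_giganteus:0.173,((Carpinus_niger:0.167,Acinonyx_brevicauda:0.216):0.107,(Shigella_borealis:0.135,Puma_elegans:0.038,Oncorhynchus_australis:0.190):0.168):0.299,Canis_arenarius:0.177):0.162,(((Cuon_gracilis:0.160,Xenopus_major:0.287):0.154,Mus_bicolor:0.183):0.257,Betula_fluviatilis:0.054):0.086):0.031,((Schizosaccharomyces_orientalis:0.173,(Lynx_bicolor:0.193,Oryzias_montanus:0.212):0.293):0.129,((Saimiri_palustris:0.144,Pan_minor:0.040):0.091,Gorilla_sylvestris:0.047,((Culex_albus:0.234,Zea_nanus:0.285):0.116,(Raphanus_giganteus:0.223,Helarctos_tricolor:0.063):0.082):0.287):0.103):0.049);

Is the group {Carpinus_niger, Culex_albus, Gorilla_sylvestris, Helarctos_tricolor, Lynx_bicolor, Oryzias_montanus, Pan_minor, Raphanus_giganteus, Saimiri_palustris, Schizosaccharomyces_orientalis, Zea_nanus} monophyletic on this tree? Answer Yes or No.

The MRCA of the listed taxa is the root, so the smallest clade containing them is the whole tree.
That clade also contains Acinonyx_brevicauda, Betula_fluviatilis, Canis_arenarius, Cuon_gracilis, Martes_giganteus, Mus_bicolor, Oncorhynchus_australis, Puma_elegans, Shigella_borealis, Xenopus_major, which are not in the proposed group, so the group is not monophyletic.

No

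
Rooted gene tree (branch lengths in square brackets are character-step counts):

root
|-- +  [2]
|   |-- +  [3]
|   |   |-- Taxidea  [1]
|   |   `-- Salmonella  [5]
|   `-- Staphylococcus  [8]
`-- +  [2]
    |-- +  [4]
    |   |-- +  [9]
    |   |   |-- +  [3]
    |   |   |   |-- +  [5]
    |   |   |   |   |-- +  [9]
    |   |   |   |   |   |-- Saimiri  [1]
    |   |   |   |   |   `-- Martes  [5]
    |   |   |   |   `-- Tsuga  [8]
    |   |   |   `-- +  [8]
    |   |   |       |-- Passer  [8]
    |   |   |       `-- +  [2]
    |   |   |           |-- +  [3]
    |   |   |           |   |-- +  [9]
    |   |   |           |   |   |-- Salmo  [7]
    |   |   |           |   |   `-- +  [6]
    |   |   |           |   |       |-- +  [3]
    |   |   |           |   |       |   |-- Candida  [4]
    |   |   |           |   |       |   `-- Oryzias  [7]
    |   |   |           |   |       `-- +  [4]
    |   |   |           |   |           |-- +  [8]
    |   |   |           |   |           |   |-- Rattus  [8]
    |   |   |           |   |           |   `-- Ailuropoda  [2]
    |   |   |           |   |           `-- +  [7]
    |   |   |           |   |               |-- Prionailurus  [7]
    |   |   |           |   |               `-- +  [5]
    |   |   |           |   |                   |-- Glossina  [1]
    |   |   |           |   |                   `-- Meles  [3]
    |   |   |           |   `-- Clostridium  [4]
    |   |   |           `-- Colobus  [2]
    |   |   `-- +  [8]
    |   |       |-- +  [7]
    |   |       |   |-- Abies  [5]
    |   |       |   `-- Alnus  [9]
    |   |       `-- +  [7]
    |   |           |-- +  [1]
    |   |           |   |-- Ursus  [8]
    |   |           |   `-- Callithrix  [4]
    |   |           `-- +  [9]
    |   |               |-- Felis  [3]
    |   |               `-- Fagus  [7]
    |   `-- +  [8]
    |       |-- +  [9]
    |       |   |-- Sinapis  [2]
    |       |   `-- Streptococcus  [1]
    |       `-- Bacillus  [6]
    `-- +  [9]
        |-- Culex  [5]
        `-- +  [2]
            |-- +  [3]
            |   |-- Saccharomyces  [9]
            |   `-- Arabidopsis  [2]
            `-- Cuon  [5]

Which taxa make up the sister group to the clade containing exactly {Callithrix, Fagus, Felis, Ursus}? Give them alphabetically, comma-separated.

Abies, Alnus

The clade containing exactly {Callithrix, Fagus, Felis, Ursus} attaches to the tree at the node subtending ((Abies,Alnus),((Ursus,Callithrix),(Felis,Fagus))).
The other lineage descending from that same node — the sister group — is (Abies,Alnus); its 2 tips in alphabetical order are the answer.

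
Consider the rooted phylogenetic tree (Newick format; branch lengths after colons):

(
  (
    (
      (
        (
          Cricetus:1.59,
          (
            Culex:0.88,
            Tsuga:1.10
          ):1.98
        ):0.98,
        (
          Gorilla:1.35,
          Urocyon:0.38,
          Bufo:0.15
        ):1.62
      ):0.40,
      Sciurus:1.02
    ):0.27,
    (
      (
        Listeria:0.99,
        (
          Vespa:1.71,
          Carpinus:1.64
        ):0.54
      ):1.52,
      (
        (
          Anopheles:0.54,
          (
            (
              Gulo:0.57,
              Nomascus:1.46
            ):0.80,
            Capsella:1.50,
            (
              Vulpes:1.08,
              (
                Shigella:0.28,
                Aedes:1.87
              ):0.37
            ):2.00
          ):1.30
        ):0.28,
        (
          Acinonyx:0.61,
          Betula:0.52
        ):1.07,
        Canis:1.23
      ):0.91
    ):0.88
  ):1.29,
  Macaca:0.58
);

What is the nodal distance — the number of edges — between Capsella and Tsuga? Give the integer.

10

The MRCA of Capsella and Tsuga is the node subtending ((((Cricetus,(Culex,Tsuga)),(Gorilla,Urocyon,Bufo)),Sciurus),((Listeria,(Vespa,Carpinus)),((Anopheles,((Gulo,Nomascus),Capsella,(Vulpes,(Shigella,Aedes)))),(Acinonyx,Betula),Canis))).
From Capsella up to that node: 5 branches. From Tsuga up to the same node: 5 branches. Total: 5 + 5 = 10.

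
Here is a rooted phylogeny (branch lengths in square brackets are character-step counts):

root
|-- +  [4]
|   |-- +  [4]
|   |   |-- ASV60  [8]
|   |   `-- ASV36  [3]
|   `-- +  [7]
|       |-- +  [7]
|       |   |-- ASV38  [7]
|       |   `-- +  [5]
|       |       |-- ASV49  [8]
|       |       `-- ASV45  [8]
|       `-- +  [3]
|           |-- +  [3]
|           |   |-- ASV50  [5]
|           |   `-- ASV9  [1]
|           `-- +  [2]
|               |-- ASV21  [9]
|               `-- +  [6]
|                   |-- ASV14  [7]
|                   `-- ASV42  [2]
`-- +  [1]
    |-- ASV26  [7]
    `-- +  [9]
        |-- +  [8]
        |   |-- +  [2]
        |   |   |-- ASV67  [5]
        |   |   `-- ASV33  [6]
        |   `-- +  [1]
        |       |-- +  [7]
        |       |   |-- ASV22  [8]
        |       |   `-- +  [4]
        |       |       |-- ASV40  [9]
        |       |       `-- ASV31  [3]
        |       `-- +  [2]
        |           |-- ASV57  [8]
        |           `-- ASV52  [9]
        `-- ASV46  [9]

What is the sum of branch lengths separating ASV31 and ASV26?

The path runs ASV31 → … → MRCA → … → ASV26; the MRCA is the node subtending (ASV26,(((ASV67,ASV33),((ASV22,(ASV40,ASV31)),(ASV57,ASV52))),ASV46)).
Branch lengths along that path: 3 + 4 + 7 + 1 + 8 + 9 + 7 = 39.

39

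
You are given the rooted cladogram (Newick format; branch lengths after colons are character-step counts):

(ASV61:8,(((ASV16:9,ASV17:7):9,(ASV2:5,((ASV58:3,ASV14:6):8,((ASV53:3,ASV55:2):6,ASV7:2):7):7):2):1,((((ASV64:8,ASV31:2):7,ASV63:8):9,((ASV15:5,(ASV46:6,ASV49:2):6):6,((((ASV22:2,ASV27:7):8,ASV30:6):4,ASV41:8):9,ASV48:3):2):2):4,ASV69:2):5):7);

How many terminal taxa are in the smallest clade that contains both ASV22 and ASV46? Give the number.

The MRCA of ASV22 and ASV46 is the node subtending ((ASV15,(ASV46,ASV49)),((((ASV22,ASV27),ASV30),ASV41),ASV48)).
That clade contains 8 terminal taxa: ASV15, ASV22, ASV27, ASV30, ASV41, ASV46, ASV48, ASV49.

8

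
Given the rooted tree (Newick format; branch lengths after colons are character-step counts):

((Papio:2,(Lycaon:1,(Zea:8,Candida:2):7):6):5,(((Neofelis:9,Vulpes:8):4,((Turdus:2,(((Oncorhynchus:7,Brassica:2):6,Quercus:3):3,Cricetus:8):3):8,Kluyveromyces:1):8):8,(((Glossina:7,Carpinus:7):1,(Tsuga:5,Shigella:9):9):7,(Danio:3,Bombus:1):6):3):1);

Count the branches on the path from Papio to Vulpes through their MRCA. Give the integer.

The MRCA of Papio and Vulpes is the root of the tree.
From Papio up to that node: 2 branches. From Vulpes up to the same node: 4 branches. Total: 2 + 4 = 6.

6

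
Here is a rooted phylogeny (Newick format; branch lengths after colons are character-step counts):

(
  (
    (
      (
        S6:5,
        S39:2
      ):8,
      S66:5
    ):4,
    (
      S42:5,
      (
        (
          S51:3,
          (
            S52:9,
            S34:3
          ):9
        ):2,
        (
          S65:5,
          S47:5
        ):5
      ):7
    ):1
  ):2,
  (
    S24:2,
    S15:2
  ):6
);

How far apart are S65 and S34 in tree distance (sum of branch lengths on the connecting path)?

The path runs S65 → … → MRCA → … → S34; the MRCA is the node subtending ((S51,(S52,S34)),(S65,S47)).
Branch lengths along that path: 5 + 5 + 2 + 9 + 3 = 24.

24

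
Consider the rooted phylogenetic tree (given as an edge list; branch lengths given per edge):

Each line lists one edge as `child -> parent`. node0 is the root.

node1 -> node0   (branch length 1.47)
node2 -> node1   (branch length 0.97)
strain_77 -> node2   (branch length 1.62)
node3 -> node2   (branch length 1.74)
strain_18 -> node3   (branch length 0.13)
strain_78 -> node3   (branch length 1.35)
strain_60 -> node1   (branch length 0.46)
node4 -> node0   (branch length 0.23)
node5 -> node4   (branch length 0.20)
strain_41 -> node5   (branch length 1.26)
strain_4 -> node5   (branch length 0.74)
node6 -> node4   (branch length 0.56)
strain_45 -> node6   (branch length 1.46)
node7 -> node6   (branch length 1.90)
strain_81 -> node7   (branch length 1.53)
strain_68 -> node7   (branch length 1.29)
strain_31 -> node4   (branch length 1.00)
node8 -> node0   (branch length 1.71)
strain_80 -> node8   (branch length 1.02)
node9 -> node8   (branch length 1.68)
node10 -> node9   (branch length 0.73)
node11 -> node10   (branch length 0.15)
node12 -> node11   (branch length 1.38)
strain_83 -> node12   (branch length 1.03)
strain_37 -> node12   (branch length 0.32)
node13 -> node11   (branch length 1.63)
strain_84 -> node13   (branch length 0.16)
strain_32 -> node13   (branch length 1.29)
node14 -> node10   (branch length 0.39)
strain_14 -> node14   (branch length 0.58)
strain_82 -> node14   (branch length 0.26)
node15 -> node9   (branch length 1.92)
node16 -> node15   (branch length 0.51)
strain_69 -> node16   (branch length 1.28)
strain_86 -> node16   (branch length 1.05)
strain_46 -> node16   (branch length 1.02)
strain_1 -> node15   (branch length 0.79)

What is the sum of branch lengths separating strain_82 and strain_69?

The path runs strain_82 → … → MRCA → … → strain_69; the MRCA is the node subtending ((((strain_83,strain_37),(strain_84,strain_32)),(strain_14,strain_82)),((strain_69,strain_86,strain_46),strain_1)).
Branch lengths along that path: 0.26 + 0.39 + 0.73 + 1.92 + 0.51 + 1.28 = 5.09.

5.09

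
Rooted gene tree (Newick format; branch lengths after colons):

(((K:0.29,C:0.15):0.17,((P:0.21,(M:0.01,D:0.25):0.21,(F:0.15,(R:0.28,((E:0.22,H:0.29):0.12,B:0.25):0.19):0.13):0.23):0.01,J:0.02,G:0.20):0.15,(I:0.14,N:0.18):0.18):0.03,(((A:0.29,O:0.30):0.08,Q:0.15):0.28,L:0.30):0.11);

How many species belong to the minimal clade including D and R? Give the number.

The MRCA of D and R is the node subtending (P,(M,D),(F,(R,((E,H),B)))).
That clade contains 8 terminal taxa: B, D, E, F, H, M, P, R.

8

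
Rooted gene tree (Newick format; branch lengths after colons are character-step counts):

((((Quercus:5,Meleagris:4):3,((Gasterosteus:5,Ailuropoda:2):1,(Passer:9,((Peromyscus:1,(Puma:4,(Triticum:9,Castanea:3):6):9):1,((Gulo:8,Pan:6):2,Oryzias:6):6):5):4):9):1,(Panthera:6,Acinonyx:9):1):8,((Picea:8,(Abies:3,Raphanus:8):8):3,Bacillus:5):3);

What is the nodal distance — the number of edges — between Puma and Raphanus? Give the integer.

12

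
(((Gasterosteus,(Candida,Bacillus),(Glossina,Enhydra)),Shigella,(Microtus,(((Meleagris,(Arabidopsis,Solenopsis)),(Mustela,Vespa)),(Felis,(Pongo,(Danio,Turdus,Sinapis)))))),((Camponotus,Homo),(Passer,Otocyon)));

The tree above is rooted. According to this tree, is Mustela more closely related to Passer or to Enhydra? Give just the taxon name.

The MRCA of Mustela and Enhydra subtends ((Gasterosteus,(Candida,Bacillus),(Glossina,Enhydra)),Shigella,(Microtus,(((Meleagris,(Arabidopsis,Solenopsis)),(Mustela,Vespa)),(Felis,(Pongo,(Danio,Turdus,Sinapis)))))) (17 taxa).
The MRCA of Mustela and Passer is the root, subtending the entire tree (21 taxa).
The first is nested inside the second, so Mustela shares a more recent common ancestor with Enhydra.

Enhydra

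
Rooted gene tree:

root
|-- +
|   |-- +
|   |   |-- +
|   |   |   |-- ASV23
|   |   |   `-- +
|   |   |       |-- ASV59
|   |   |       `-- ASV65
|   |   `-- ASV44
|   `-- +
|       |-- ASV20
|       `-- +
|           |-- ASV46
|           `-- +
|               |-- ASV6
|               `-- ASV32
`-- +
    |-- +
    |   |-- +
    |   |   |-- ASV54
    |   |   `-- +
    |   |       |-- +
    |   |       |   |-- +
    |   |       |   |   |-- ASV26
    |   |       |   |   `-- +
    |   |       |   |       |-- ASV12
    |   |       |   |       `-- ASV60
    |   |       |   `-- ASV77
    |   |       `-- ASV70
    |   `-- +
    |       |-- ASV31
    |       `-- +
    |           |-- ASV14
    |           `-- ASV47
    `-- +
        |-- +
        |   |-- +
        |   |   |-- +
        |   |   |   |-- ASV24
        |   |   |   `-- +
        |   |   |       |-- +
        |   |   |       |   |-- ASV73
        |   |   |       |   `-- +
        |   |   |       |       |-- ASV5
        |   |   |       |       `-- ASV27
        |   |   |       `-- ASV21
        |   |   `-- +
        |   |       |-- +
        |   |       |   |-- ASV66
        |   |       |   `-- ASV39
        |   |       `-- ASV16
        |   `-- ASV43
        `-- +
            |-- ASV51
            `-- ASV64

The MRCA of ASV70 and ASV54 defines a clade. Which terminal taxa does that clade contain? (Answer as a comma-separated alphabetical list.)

Tracing ASV70: it sits inside (((ASV26,(ASV12,ASV60)),ASV77),ASV70).
Tracing ASV54: it sits inside (ASV54,(((ASV26,(ASV12,ASV60)),ASV77),ASV70)).
The smallest clade enclosing both is (ASV54,(((ASV26,(ASV12,ASV60)),ASV77),ASV70)); the answer is its 6 terminal taxa in alphabetical order.

ASV12, ASV26, ASV54, ASV60, ASV70, ASV77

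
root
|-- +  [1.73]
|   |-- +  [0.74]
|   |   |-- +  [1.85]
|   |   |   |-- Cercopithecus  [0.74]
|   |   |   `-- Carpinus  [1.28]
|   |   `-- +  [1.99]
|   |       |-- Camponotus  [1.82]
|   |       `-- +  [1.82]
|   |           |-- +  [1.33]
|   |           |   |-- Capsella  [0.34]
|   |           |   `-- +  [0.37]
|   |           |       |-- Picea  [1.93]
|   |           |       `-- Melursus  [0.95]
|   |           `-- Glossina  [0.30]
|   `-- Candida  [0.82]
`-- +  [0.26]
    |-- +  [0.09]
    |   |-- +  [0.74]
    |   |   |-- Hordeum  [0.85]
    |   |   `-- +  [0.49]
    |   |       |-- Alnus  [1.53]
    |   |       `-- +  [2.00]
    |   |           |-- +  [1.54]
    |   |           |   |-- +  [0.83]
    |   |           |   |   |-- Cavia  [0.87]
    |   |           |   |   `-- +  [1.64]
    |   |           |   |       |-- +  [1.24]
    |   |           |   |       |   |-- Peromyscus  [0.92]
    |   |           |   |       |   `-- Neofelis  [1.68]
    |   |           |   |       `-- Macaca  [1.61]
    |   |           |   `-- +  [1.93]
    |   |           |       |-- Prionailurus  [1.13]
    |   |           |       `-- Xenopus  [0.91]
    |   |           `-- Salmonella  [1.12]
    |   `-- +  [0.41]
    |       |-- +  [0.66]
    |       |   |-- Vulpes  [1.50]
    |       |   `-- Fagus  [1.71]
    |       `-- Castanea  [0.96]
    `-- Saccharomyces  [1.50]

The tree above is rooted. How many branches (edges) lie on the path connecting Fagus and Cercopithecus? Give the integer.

9

The MRCA of Fagus and Cercopithecus is the root of the tree.
From Fagus up to that node: 5 branches. From Cercopithecus up to the same node: 4 branches. Total: 5 + 4 = 9.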